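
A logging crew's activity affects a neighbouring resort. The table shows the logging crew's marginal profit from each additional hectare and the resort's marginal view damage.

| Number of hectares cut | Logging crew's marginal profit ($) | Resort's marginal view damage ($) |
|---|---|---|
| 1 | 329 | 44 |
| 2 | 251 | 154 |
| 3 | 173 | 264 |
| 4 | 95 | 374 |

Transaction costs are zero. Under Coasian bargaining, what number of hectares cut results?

2

Bargaining reaches the level where marginal profit last exceeds marginal view damage.
That holds through level 2 (251 ≥ 154) but not at 3 (173 < 264).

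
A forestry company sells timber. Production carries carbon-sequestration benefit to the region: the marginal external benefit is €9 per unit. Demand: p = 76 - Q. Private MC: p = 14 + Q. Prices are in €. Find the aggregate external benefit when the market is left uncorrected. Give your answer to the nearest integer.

Market equilibrium (private): 14 + Q = 76 - Q → Q_m = 31.0000.
Total external benefit = MEB × Q_m = 9 × 31.0000 = 279.0000.

€279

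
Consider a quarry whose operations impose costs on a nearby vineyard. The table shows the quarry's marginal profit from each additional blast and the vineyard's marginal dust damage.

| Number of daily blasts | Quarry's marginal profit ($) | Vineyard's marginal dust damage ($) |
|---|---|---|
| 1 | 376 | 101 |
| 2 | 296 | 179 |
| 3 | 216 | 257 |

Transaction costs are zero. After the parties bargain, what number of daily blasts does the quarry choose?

Bargaining reaches the level where marginal profit last exceeds marginal dust damage.
That holds through level 2 (296 ≥ 179) but not at 3 (216 < 257).

2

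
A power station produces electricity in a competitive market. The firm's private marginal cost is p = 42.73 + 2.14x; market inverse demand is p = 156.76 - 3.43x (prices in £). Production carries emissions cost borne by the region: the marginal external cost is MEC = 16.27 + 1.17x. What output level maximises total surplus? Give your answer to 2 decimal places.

Social marginal cost = private MC + MEC = 59.00 + 3.31x.
Set SMC = demand: 59.00 + 3.31x = 156.76 - 3.43x → x* = 14.5045.

x* = 14.50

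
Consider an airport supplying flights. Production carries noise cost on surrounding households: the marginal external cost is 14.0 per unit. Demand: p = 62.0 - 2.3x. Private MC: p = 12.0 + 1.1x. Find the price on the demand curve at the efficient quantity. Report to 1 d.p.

Social marginal cost = private MC + MEC = 26.0 + 1.1x.
Set SMC = demand: 26.0 + 1.1x = 62.0 - 2.3x → x* = 10.5882.
Consumer price on the demand curve at x*: 62.0 − 2.3×10.5882 = 37.6471.

P = 37.6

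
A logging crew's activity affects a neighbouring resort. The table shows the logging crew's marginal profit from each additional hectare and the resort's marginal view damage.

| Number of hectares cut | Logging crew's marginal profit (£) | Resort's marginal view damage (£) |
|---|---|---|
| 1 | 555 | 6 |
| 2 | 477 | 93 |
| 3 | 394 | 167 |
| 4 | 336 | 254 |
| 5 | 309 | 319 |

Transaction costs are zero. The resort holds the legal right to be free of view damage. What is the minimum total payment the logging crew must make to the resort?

£520

Efficient level: marginal profit ≥ marginal view damage through level 4, so k* = 4.
With the resort holding the right, the logging crew must at least compensate total damage at k*: 6 + 93 + 167 + 254 = 520.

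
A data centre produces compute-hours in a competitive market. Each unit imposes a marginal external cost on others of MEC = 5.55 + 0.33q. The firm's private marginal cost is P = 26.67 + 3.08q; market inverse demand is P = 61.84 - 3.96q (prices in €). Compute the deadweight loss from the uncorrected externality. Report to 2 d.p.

Market equilibrium (private): 26.67 + 3.08q = 61.84 - 3.96q → q_m = 4.9957.
Social marginal cost = private MC + MEC = 32.22 + 3.41q.
Set SMC = demand: 32.22 + 3.41q = 61.84 - 3.96q → q* = 4.0190.
Height of the DWL triangle at q_m is SMC(q_m) − demand(q_m) = MEC(q_m) = 7.1986.
DWL = ½ × 0.9767 × 7.1986 = 3.5154.

DWL = €3.52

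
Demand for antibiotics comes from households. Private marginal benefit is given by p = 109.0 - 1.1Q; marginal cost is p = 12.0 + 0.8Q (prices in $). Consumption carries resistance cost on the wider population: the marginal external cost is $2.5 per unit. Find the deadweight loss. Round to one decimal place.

Market equilibrium (private): 12.0 + 0.8Q = 109.0 - 1.1Q → Q_m = 51.0526.
Social marginal benefit = demand − MEC = 106.5 - 1.1Q.
Set SMB = MC: 106.5 - 1.1Q = 12.0 + 0.8Q → Q* = 49.7368.
Height of the DWL triangle at Q_m is MC(Q_m) − SMB(Q_m) = MEC(Q_m) = 2.5000.
DWL = ½ × 1.3158 × 2.5000 = 1.6448.

DWL = $1.6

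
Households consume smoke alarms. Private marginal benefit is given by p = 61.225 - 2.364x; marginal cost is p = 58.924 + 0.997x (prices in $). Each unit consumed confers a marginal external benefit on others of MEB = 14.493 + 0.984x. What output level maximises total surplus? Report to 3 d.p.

Social marginal benefit = demand + MEB = 75.718 - 1.380x.
Set SMB = MC: 75.718 - 1.380x = 58.924 + 0.997x → x* = 7.0652.

x* = 7.065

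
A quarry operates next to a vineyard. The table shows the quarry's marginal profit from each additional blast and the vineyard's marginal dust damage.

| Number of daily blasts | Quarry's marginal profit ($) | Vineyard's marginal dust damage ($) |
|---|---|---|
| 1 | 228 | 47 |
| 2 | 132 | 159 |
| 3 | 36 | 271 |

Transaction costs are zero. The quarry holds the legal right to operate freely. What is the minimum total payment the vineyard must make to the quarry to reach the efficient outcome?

$168

Left alone the quarry would choose level 3 (marginal profit stays positive).
Efficient level: k* = 1 (marginal profit ≥ marginal dust damage through 1).
The vineyard must at least cover the quarry's forgone profit from cutting 3→1: 132 + 36 = 168.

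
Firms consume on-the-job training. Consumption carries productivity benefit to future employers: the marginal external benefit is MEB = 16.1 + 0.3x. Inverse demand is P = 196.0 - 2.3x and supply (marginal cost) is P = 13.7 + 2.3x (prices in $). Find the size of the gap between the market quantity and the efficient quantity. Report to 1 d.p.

Market equilibrium (private): 13.7 + 2.3x = 196.0 - 2.3x → x_m = 39.6304.
Social marginal benefit = demand + MEB = 212.1 - 2.0x.
Set SMB = MC: 212.1 - 2.0x = 13.7 + 2.3x → x* = 46.1395.
Gap = |39.6304 − 46.1395| = 6.5091.

6.5 units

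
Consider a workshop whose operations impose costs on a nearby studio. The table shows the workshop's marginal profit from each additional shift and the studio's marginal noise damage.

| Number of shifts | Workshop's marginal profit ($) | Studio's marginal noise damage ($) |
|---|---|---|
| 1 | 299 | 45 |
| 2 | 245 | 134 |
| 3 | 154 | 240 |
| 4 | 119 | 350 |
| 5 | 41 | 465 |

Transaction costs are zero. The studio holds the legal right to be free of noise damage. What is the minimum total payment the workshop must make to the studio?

Efficient level: marginal profit ≥ marginal noise damage through level 2, so k* = 2.
With the studio holding the right, the workshop must at least compensate total damage at k*: 45 + 134 = 179.

$179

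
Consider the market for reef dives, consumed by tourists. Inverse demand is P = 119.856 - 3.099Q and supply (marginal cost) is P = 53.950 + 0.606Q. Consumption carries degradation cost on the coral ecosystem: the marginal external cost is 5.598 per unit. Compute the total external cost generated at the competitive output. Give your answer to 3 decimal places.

99.579

Market equilibrium (private): 53.950 + 0.606Q = 119.856 - 3.099Q → Q_m = 17.7884.
Total external cost = MEC × Q_m = 5.598 × 17.7884 = 99.5795.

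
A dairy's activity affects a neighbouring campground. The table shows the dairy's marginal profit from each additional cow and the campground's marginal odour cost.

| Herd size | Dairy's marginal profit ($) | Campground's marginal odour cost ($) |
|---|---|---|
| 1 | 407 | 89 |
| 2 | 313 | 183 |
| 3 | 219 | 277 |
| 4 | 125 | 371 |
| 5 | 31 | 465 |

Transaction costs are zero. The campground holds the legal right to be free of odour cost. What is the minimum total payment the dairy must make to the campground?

$272

Efficient level: marginal profit ≥ marginal odour cost through level 2, so k* = 2.
With the campground holding the right, the dairy must at least compensate total damage at k*: 89 + 183 = 272.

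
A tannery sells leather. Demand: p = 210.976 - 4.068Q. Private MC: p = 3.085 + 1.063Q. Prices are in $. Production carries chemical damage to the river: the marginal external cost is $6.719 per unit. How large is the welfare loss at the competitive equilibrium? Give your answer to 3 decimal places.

Market equilibrium (private): 3.085 + 1.063Q = 210.976 - 4.068Q → Q_m = 40.5167.
Social marginal cost = private MC + MEC = 9.804 + 1.063Q.
Set SMC = demand: 9.804 + 1.063Q = 210.976 - 4.068Q → Q* = 39.2072.
The welfare-loss triangle has base |Q_m − Q*| and height MEC(Q_m) (the vertical gap between SMC and demand is zero at Q* and MEC at Q_m).
DWL = ½ × 1.3095 × 6.7190 = 4.3993.

DWL = $4.399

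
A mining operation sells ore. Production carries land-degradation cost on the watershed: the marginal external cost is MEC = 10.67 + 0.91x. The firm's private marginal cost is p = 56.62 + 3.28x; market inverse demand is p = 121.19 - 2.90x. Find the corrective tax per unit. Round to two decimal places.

Social marginal cost = private MC + MEC = 67.29 + 4.19x.
Set SMC = demand: 67.29 + 4.19x = 121.19 - 2.90x → x* = 7.6023.
The Pigouvian tax equals MEC at x*: 10.67 + 0.91×7.6023 = 17.5881.

tax = 17.59 per unit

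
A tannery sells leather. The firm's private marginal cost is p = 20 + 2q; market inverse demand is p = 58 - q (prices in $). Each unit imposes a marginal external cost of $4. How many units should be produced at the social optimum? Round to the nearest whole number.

q* = 11

Social marginal cost = private MC + MEC = 24 + 2q.
Set SMC = demand: 24 + 2q = 58 - q → q* = 11.3333.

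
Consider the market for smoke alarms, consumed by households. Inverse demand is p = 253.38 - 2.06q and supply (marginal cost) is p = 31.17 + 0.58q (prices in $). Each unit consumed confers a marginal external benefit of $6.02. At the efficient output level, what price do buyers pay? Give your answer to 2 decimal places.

Social marginal benefit = demand + MEB = 259.40 - 2.06q.
Set SMB = MC: 259.40 - 2.06q = 31.17 + 0.58q → q* = 86.4508.
Consumer price on the demand curve at q*: 253.38 − 2.06×86.4508 = 75.2914.

P = $75.29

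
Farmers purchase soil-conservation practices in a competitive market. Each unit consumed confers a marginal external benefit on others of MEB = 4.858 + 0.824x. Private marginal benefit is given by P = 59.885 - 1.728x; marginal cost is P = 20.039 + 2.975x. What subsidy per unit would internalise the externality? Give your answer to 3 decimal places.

Social marginal benefit = demand + MEB = 64.743 - 0.904x.
Set SMB = MC: 64.743 - 0.904x = 20.039 + 2.975x → x* = 11.5246.
The Pigouvian subsidy equals MEB at x*: 4.858 + 0.824×11.5246 = 14.3543.

subsidy = 14.354 per unit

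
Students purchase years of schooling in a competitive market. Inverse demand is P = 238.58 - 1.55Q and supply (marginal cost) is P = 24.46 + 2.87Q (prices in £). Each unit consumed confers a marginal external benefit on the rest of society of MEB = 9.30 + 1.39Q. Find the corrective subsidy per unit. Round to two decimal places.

subsidy = £111.79 per unit

Social marginal benefit = demand + MEB = 247.88 - 0.16Q.
Set SMB = MC: 247.88 - 0.16Q = 24.46 + 2.87Q → Q* = 73.7360.
The Pigouvian subsidy equals MEB at Q*: 9.30 + 1.39×73.7360 = 111.7930.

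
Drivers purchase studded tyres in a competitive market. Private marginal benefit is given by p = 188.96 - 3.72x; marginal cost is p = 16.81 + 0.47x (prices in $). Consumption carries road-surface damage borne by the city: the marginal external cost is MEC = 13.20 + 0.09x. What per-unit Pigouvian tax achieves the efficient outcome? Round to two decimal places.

Social marginal benefit = demand − MEC = 175.76 - 3.81x.
Set SMB = MC: 175.76 - 3.81x = 16.81 + 0.47x → x* = 37.1379.
The Pigouvian tax equals MEC at x*: 13.20 + 0.09×37.1379 = 16.5424.

tax = $16.54 per unit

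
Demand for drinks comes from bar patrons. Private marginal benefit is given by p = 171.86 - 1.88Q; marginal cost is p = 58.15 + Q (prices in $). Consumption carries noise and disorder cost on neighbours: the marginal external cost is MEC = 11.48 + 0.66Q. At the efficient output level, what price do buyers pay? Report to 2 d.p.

Social marginal benefit = demand − MEC = 160.38 - 2.54Q.
Set SMB = MC: 160.38 - 2.54Q = 58.15 + Q → Q* = 28.8785.
Consumer price on the demand curve at Q*: 171.86 − 1.88×28.8785 = 117.5684.

P = $117.57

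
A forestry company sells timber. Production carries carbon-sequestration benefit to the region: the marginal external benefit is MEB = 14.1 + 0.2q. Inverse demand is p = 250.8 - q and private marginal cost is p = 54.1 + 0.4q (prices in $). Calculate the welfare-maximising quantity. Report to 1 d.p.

q* = 175.7

Social marginal cost = private MC − MEB = 40.0 + 0.2q.
Set SMC = demand: 40.0 + 0.2q = 250.8 - q → q* = 175.6667.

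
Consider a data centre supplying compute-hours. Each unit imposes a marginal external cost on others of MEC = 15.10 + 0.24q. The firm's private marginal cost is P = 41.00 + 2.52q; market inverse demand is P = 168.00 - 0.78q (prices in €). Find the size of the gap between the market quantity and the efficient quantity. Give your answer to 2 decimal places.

Market equilibrium (private): 41.00 + 2.52q = 168.00 - 0.78q → q_m = 38.4848.
Social marginal cost = private MC + MEC = 56.10 + 2.76q.
Set SMC = demand: 56.10 + 2.76q = 168.00 - 0.78q → q* = 31.6102.
Gap = |38.4848 − 31.6102| = 6.8746.

6.87 units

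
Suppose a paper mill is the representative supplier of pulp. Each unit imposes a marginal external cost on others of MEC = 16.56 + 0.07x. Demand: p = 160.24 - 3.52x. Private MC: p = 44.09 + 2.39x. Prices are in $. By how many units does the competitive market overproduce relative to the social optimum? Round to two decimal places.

3.00 units

Market equilibrium (private): 44.09 + 2.39x = 160.24 - 3.52x → x_m = 19.6531.
Social marginal cost = private MC + MEC = 60.65 + 2.46x.
Set SMC = demand: 60.65 + 2.46x = 160.24 - 3.52x → x* = 16.6538.
Gap = |19.6531 − 16.6538| = 2.9993.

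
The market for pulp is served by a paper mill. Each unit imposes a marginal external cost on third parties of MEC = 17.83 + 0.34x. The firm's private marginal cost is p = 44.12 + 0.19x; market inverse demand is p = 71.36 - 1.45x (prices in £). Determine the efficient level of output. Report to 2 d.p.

x* = 4.75

Social marginal cost = private MC + MEC = 61.95 + 0.53x.
Set SMC = demand: 61.95 + 0.53x = 71.36 - 1.45x → x* = 4.7525.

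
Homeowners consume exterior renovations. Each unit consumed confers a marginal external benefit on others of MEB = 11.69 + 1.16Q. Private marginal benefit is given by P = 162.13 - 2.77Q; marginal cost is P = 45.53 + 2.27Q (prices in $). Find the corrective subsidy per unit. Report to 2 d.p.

Social marginal benefit = demand + MEB = 173.82 - 1.61Q.
Set SMB = MC: 173.82 - 1.61Q = 45.53 + 2.27Q → Q* = 33.0644.
The Pigouvian subsidy equals MEB at Q*: 11.69 + 1.16×33.0644 = 50.0447.

subsidy = $50.04 per unit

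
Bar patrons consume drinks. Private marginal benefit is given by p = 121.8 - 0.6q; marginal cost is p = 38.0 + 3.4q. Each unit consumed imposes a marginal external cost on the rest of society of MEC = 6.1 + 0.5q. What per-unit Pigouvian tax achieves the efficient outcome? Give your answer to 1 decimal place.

tax = 14.7 per unit

Social marginal benefit = demand − MEC = 115.7 - 1.1q.
Set SMB = MC: 115.7 - 1.1q = 38.0 + 3.4q → q* = 17.2667.
The Pigouvian tax equals MEC at q*: 6.1 + 0.5×17.2667 = 14.7334.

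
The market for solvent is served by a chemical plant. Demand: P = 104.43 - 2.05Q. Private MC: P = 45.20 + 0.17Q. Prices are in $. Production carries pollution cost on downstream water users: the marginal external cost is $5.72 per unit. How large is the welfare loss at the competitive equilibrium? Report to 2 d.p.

DWL = $7.37

Market equilibrium (private): 45.20 + 0.17Q = 104.43 - 2.05Q → Q_m = 26.6802.
Social marginal cost = private MC + MEC = 50.92 + 0.17Q.
Set SMC = demand: 50.92 + 0.17Q = 104.43 - 2.05Q → Q* = 24.1036.
The loss is the area between SMC and demand from Q* to Q_m; with linear curves that's a triangle of height MEC(Q_m).
DWL = ½ × 2.5766 × 5.7200 = 7.3691.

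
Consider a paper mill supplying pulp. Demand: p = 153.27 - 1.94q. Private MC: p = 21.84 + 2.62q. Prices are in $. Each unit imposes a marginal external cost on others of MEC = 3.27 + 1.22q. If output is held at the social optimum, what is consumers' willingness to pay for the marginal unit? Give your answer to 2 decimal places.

P = $110.25

Social marginal cost = private MC + MEC = 25.11 + 3.84q.
Set SMC = demand: 25.11 + 3.84q = 153.27 - 1.94q → q* = 22.1730.
Consumer price on the demand curve at q*: 153.27 − 1.94×22.1730 = 110.2544.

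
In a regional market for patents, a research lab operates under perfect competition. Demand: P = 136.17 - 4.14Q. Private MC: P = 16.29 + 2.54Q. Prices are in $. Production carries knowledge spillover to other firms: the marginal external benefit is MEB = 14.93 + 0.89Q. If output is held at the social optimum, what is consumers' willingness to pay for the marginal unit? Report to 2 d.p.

P = $39.78

Social marginal cost = private MC − MEB = 1.36 + 1.65Q.
Set SMC = demand: 1.36 + 1.65Q = 136.17 - 4.14Q → Q* = 23.2832.
Consumer price on the demand curve at Q*: 136.17 − 4.14×23.2832 = 39.7776.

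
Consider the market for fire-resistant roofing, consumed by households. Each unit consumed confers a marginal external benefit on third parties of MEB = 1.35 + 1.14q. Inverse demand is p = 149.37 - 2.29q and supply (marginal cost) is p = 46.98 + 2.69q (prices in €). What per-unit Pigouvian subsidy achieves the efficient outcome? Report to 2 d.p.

Social marginal benefit = demand + MEB = 150.72 - 1.15q.
Set SMB = MC: 150.72 - 1.15q = 46.98 + 2.69q → q* = 27.0156.
The Pigouvian subsidy equals MEB at q*: 1.35 + 1.14×27.0156 = 32.1478.

subsidy = €32.15 per unit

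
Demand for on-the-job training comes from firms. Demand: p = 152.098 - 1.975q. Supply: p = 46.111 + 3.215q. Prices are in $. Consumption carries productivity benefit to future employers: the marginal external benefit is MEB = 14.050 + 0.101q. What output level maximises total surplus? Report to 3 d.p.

Social marginal benefit = demand + MEB = 166.148 - 1.874q.
Set SMB = MC: 166.148 - 1.874q = 46.111 + 3.215q → q* = 23.5875.

q* = 23.588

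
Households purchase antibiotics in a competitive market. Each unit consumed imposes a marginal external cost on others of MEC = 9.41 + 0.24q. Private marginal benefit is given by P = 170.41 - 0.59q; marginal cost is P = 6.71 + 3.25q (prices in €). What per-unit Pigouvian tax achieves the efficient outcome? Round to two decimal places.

tax = €18.49 per unit

Social marginal benefit = demand − MEC = 161.00 - 0.83q.
Set SMB = MC: 161.00 - 0.83q = 6.71 + 3.25q → q* = 37.8162.
The Pigouvian tax equals MEC at q*: 9.41 + 0.24×37.8162 = 18.4859.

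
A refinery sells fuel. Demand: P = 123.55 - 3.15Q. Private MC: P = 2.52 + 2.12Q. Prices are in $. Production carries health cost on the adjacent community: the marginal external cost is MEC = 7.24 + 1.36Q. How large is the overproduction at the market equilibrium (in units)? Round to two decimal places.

Market equilibrium (private): 2.52 + 2.12Q = 123.55 - 3.15Q → Q_m = 22.9658.
Social marginal cost = private MC + MEC = 9.76 + 3.48Q.
Set SMC = demand: 9.76 + 3.48Q = 123.55 - 3.15Q → Q* = 17.1629.
Gap = |22.9658 − 17.1629| = 5.8029.

5.80 units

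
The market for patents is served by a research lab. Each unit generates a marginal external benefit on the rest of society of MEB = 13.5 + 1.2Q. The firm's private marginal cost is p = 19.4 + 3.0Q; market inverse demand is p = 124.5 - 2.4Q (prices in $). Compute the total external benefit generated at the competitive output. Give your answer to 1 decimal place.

Market equilibrium (private): 19.4 + 3.0Q = 124.5 - 2.4Q → Q_m = 19.4630.
Total external benefit = ∫₀^{Q_m} (13.5 + 1.2Q) dQ = 13.5×19.4630 + ½×1.2×19.4630² = 490.0355.

$490.0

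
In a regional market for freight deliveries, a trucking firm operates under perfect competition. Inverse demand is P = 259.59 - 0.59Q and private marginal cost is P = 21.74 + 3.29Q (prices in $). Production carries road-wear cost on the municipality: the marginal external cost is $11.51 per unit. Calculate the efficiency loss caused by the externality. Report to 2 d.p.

Market equilibrium (private): 21.74 + 3.29Q = 259.59 - 0.59Q → Q_m = 61.3015.
Social marginal cost = private MC + MEC = 33.25 + 3.29Q.
Set SMC = demand: 33.25 + 3.29Q = 259.59 - 0.59Q → Q* = 58.3351.
The welfare-loss triangle has base |Q_m − Q*| and height MEC(Q_m) (the vertical gap between SMC and demand is zero at Q* and MEC at Q_m).
DWL = ½ × 2.9664 × 11.5100 = 17.0716.

DWL = $17.07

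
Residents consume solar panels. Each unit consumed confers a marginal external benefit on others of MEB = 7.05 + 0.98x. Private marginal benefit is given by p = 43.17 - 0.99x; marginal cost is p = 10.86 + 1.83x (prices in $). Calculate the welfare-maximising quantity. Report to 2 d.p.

Social marginal benefit = demand + MEB = 50.22 - 0.01x.
Set SMB = MC: 50.22 - 0.01x = 10.86 + 1.83x → x* = 21.3913.

x* = 21.39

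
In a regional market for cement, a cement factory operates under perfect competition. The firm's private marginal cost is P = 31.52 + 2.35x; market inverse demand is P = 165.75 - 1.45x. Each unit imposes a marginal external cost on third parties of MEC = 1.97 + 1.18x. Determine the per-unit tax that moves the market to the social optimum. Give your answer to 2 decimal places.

tax = 33.31 per unit

Social marginal cost = private MC + MEC = 33.49 + 3.53x.
Set SMC = demand: 33.49 + 3.53x = 165.75 - 1.45x → x* = 26.5582.
The Pigouvian tax equals MEC at x*: 1.97 + 1.18×26.5582 = 33.3087.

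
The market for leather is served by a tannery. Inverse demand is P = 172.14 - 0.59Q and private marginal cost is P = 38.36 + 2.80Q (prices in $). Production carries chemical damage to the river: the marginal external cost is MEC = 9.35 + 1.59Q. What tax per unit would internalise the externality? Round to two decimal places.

Social marginal cost = private MC + MEC = 47.71 + 4.39Q.
Set SMC = demand: 47.71 + 4.39Q = 172.14 - 0.59Q → Q* = 24.9859.
The Pigouvian tax equals MEC at Q*: 9.35 + 1.59×24.9859 = 49.0776.

tax = $49.08 per unit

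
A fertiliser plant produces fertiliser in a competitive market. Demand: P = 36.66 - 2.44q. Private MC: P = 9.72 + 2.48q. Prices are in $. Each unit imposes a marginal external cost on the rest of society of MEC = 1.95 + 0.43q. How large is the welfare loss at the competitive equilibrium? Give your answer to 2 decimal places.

DWL = $1.73

Market equilibrium (private): 9.72 + 2.48q = 36.66 - 2.44q → q_m = 5.4756.
Social marginal cost = private MC + MEC = 11.67 + 2.91q.
Set SMC = demand: 11.67 + 2.91q = 36.66 - 2.44q → q* = 4.6710.
The welfare-loss triangle has base |q_m − q*| and height MEC(q_m) (the vertical gap between SMC and demand is zero at q* and MEC at q_m).
DWL = ½ × 0.8046 × 4.3045 = 1.7317.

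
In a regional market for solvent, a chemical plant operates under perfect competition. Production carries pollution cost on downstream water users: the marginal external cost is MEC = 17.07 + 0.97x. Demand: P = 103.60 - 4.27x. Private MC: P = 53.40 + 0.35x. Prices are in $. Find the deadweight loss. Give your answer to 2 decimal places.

Market equilibrium (private): 53.40 + 0.35x = 103.60 - 4.27x → x_m = 10.8658.
Social marginal cost = private MC + MEC = 70.47 + 1.32x.
Set SMC = demand: 70.47 + 1.32x = 103.60 - 4.27x → x* = 5.9267.
Between x* and x_m the wedge SMC − demand runs linearly from 0 to MEC(x_m), so the loss is a triangle.
DWL = ½ × 4.9391 × 27.6098 = 68.1838.

DWL = $68.18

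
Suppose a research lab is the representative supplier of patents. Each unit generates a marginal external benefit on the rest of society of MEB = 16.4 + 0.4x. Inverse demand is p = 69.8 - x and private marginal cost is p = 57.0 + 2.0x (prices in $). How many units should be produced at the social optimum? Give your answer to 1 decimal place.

Social marginal cost = private MC − MEB = 40.6 + 1.6x.
Set SMC = demand: 40.6 + 1.6x = 69.8 - x → x* = 11.2308.

x* = 11.2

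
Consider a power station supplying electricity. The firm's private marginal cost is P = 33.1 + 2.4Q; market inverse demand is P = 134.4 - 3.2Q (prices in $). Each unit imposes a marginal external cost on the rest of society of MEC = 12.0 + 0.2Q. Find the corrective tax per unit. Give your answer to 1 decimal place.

tax = $15.1 per unit

Social marginal cost = private MC + MEC = 45.1 + 2.6Q.
Set SMC = demand: 45.1 + 2.6Q = 134.4 - 3.2Q → Q* = 15.3966.
The Pigouvian tax equals MEC at Q*: 12.0 + 0.2×15.3966 = 15.0793.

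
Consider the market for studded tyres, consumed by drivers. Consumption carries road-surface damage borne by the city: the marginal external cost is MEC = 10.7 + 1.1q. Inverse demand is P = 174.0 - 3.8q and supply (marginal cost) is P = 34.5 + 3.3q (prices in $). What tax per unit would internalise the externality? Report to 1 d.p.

tax = $28.0 per unit

Social marginal benefit = demand − MEC = 163.3 - 4.9q.
Set SMB = MC: 163.3 - 4.9q = 34.5 + 3.3q → q* = 15.7073.
The Pigouvian tax equals MEC at q*: 10.7 + 1.1×15.7073 = 27.9780.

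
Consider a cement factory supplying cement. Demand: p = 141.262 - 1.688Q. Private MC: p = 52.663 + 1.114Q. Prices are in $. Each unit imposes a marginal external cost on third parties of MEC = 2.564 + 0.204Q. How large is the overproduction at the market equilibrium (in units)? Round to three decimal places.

Market equilibrium (private): 52.663 + 1.114Q = 141.262 - 1.688Q → Q_m = 31.6199.
Social marginal cost = private MC + MEC = 55.227 + 1.318Q.
Set SMC = demand: 55.227 + 1.318Q = 141.262 - 1.688Q → Q* = 28.6211.
Gap = |31.6199 − 28.6211| = 2.9988.

2.999 units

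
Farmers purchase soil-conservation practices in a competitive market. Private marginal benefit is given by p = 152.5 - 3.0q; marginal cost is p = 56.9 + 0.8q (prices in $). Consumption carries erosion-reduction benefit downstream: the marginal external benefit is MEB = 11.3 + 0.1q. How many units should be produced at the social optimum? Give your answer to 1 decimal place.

Social marginal benefit = demand + MEB = 163.8 - 2.9q.
Set SMB = MC: 163.8 - 2.9q = 56.9 + 0.8q → q* = 28.8919.

q* = 28.9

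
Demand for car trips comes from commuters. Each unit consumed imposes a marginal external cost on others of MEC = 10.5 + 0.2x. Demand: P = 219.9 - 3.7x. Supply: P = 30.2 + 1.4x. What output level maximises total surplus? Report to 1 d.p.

Social marginal benefit = demand − MEC = 209.4 - 3.9x.
Set SMB = MC: 209.4 - 3.9x = 30.2 + 1.4x → x* = 33.8113.

x* = 33.8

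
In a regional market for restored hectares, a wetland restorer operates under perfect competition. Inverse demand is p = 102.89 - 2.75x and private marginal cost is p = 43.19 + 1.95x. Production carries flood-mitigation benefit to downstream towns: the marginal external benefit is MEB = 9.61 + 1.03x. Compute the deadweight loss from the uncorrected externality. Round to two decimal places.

DWL = 70.16

Market equilibrium (private): 43.19 + 1.95x = 102.89 - 2.75x → x_m = 12.7021.
Social marginal cost = private MC − MEB = 33.58 + 0.92x.
Set SMC = demand: 33.58 + 0.92x = 102.89 - 2.75x → x* = 18.8856.
Height of the DWL triangle at x_m is demand(x_m) − SMC(x_m) = MEB(x_m) = 22.6932.
DWL = ½ × 6.1835 × 22.6932 = 70.1617.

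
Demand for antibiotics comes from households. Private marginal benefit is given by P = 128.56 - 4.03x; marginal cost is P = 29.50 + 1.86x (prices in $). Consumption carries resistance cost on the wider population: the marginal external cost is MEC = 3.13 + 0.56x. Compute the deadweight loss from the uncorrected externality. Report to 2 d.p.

Market equilibrium (private): 29.50 + 1.86x = 128.56 - 4.03x → x_m = 16.8183.
Social marginal benefit = demand − MEC = 125.43 - 4.59x.
Set SMB = MC: 125.43 - 4.59x = 29.50 + 1.86x → x* = 14.8729.
The loss is the area between SMB and MC from x* to x_m; with linear curves that's a triangle of height MEC(x_m).
DWL = ½ × 1.9454 × 12.5483 = 12.2057.

DWL = $12.21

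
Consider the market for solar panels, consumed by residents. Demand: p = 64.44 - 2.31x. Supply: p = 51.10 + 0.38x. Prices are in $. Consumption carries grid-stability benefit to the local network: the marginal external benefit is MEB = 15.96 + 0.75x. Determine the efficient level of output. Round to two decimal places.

x* = 15.10

Social marginal benefit = demand + MEB = 80.40 - 1.56x.
Set SMB = MC: 80.40 - 1.56x = 51.10 + 0.38x → x* = 15.1031.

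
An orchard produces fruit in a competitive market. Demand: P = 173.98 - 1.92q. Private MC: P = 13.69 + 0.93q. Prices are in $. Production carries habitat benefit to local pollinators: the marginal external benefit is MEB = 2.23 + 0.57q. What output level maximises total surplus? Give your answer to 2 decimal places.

q* = 71.28

Social marginal cost = private MC − MEB = 11.46 + 0.36q.
Set SMC = demand: 11.46 + 0.36q = 173.98 - 1.92q → q* = 71.2807.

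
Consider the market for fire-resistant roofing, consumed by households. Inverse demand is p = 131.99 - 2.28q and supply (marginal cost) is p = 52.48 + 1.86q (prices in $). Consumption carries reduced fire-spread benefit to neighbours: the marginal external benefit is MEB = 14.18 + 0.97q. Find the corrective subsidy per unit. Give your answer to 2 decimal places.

Social marginal benefit = demand + MEB = 146.17 - 1.31q.
Set SMB = MC: 146.17 - 1.31q = 52.48 + 1.86q → q* = 29.5552.
The Pigouvian subsidy equals MEB at q*: 14.18 + 0.97×29.5552 = 42.8485.

subsidy = $42.85 per unit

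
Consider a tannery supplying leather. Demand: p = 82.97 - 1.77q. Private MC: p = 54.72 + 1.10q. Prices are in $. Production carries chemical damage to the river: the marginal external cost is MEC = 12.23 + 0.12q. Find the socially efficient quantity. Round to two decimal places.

q* = 5.36

Social marginal cost = private MC + MEC = 66.95 + 1.22q.
Set SMC = demand: 66.95 + 1.22q = 82.97 - 1.77q → q* = 5.3579.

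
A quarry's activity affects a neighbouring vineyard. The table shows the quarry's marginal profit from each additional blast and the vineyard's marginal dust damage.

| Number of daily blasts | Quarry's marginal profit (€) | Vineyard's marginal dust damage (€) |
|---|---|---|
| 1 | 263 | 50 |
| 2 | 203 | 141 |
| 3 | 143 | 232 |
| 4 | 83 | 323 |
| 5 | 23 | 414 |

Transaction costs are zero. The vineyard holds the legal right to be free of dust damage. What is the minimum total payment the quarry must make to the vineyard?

€191

Efficient level: marginal profit ≥ marginal dust damage through level 2, so k* = 2.
With the vineyard holding the right, the quarry must at least compensate total damage at k*: 50 + 141 = 191.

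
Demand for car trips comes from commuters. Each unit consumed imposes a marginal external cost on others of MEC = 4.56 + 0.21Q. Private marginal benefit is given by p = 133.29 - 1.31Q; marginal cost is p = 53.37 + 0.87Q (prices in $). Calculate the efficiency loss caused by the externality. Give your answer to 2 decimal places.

Market equilibrium (private): 53.37 + 0.87Q = 133.29 - 1.31Q → Q_m = 36.6606.
Social marginal benefit = demand − MEC = 128.73 - 1.52Q.
Set SMB = MC: 128.73 - 1.52Q = 53.37 + 0.87Q → Q* = 31.5314.
Height of the DWL triangle at Q_m is MC(Q_m) − SMB(Q_m) = MEC(Q_m) = 12.2587.
DWL = ½ × 5.1292 × 12.2587 = 31.4387.

DWL = $31.44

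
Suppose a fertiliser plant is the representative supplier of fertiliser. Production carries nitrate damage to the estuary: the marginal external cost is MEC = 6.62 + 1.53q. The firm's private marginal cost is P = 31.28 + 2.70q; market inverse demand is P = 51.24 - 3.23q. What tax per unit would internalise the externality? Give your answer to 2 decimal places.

tax = 9.36 per unit

Social marginal cost = private MC + MEC = 37.90 + 4.23q.
Set SMC = demand: 37.90 + 4.23q = 51.24 - 3.23q → q* = 1.7882.
The Pigouvian tax equals MEC at q*: 6.62 + 1.53×1.7882 = 9.3559.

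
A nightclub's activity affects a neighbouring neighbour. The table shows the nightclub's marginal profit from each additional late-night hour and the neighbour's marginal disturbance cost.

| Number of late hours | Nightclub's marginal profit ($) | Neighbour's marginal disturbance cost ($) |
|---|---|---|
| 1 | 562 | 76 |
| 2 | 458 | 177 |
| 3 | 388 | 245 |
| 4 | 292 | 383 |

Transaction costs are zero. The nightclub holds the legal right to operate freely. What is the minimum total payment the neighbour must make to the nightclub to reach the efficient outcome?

$292

Left alone the nightclub would choose level 4 (marginal profit stays positive).
Efficient level: k* = 3 (marginal profit ≥ marginal disturbance cost through 3).
The neighbour must at least cover the nightclub's forgone profit from cutting 4→3: 292 = 292.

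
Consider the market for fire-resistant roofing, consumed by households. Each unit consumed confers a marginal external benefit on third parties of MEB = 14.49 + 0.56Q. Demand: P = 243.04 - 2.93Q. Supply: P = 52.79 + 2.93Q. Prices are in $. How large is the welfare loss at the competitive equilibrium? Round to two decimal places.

Market equilibrium (private): 52.79 + 2.93Q = 243.04 - 2.93Q → Q_m = 32.4659.
Social marginal benefit = demand + MEB = 257.53 - 2.37Q.
Set SMB = MC: 257.53 - 2.37Q = 52.79 + 2.93Q → Q* = 38.6302.
Height of the DWL triangle at Q_m is SMB(Q_m) − MC(Q_m) = MEB(Q_m) = 32.6709.
DWL = ½ × 6.1643 × 32.6709 = 100.6966.

DWL = $100.70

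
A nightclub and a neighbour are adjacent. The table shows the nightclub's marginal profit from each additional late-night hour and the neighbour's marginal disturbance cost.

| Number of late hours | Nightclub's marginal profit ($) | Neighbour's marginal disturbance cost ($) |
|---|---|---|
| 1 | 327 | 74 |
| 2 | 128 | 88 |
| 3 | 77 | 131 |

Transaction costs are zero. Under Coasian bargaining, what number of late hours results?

2

Bargaining reaches the level where marginal profit last exceeds marginal disturbance cost.
That holds through level 2 (128 ≥ 88) but not at 3 (77 < 131).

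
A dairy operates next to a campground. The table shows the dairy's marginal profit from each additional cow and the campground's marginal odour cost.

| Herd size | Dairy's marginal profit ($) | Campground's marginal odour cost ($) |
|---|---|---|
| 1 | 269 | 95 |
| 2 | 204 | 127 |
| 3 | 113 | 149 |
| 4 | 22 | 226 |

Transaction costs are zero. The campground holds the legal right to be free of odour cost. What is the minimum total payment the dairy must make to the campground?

Efficient level: marginal profit ≥ marginal odour cost through level 2, so k* = 2.
With the campground holding the right, the dairy must at least compensate total damage at k*: 95 + 127 = 222.

$222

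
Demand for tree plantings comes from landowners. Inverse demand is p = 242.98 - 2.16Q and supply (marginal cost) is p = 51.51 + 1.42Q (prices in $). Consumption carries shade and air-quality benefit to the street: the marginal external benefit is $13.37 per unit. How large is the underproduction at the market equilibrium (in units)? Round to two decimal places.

Market equilibrium (private): 51.51 + 1.42Q = 242.98 - 2.16Q → Q_m = 53.4832.
Social marginal benefit = demand + MEB = 256.35 - 2.16Q.
Set SMB = MC: 256.35 - 2.16Q = 51.51 + 1.42Q → Q* = 57.2179.
Gap = |53.4832 − 57.2179| = 3.7347.

3.73 units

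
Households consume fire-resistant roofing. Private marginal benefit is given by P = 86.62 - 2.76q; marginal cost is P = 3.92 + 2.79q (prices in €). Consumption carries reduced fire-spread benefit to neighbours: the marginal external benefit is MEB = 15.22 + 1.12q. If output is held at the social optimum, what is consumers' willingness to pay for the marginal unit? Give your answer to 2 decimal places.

Social marginal benefit = demand + MEB = 101.84 - 1.64q.
Set SMB = MC: 101.84 - 1.64q = 3.92 + 2.79q → q* = 22.1038.
Consumer price on the demand curve at q*: 86.62 − 2.76×22.1038 = 25.6135.

P = €25.61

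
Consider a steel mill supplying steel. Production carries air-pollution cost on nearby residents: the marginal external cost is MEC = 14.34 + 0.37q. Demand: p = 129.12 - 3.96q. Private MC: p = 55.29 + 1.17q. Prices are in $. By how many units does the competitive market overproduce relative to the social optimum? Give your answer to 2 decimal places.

Market equilibrium (private): 55.29 + 1.17q = 129.12 - 3.96q → q_m = 14.3918.
Social marginal cost = private MC + MEC = 69.63 + 1.54q.
Set SMC = demand: 69.63 + 1.54q = 129.12 - 3.96q → q* = 10.8164.
Gap = |14.3918 − 10.8164| = 3.5754.

3.58 units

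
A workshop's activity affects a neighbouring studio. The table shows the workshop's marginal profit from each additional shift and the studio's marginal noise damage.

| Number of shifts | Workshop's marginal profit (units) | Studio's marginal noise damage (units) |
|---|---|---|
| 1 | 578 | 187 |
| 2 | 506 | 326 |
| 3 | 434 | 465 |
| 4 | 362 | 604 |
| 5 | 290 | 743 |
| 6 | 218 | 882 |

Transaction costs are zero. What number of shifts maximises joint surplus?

Bargaining reaches the level where marginal profit last exceeds marginal noise damage.
That holds through level 2 (506 ≥ 326) but not at 3 (434 < 465).

2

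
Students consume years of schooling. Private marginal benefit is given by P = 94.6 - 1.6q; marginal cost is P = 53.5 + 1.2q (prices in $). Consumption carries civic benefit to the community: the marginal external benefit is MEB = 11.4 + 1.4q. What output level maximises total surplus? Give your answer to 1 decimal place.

q* = 37.5

Social marginal benefit = demand + MEB = 106.0 - 0.2q.
Set SMB = MC: 106.0 - 0.2q = 53.5 + 1.2q → q* = 37.5000.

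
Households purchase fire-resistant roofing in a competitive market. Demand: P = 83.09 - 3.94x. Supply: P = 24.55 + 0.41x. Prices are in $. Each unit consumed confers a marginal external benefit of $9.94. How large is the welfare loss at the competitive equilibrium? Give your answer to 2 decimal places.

Market equilibrium (private): 24.55 + 0.41x = 83.09 - 3.94x → x_m = 13.4575.
Social marginal benefit = demand + MEB = 93.03 - 3.94x.
Set SMB = MC: 93.03 - 3.94x = 24.55 + 0.41x → x* = 15.7425.
The welfare-loss triangle has base |x_m − x*| and height MEB(x_m) (the vertical gap between SMB and MC is zero at x* and MEB at x_m).
DWL = ½ × 2.2850 × 9.9400 = 11.3565.

DWL = $11.36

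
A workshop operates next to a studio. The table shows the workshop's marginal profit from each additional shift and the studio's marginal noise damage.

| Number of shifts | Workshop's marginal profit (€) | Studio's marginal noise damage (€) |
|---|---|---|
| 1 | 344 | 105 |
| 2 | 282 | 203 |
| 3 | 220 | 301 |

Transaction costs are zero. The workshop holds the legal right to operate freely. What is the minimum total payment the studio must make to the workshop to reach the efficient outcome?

€220

Left alone the workshop would choose level 3 (marginal profit stays positive).
Efficient level: k* = 2 (marginal profit ≥ marginal noise damage through 2).
The studio must at least cover the workshop's forgone profit from cutting 3→2: 220 = 220.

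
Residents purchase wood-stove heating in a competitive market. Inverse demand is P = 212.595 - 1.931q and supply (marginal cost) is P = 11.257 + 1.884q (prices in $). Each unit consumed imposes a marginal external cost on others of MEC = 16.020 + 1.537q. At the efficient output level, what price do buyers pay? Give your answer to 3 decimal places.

Social marginal benefit = demand − MEC = 196.575 - 3.468q.
Set SMB = MC: 196.575 - 3.468q = 11.257 + 1.884q → q* = 34.6259.
Consumer price on the demand curve at q*: 212.595 − 1.931×34.6259 = 145.7324.

P = $145.732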